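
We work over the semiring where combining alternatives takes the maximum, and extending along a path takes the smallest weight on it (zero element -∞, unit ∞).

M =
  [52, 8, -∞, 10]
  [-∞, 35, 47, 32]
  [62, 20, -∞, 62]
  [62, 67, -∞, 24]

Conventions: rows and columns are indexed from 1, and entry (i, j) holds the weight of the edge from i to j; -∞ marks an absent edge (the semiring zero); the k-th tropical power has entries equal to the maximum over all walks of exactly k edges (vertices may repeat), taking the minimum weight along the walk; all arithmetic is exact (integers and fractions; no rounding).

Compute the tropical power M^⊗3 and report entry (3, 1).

M^⊗2:
  [52, 10, 8, 10]
  [47, 35, 35, 47]
  [62, 62, 20, 24]
  [52, 35, 47, 32]
M^⊗3:
  [52, 10, 10, 10]
  [47, 47, 35, 35]
  [52, 35, 47, 32]
  [52, 35, 35, 47]
Key observation: the optimum is the walk 3->1->1->1, with weight 62 min 52 min 52 = 52.
Optimal value attained by: walk 3->1->1->1.
Answer: (M^⊗3)[3][1] = 52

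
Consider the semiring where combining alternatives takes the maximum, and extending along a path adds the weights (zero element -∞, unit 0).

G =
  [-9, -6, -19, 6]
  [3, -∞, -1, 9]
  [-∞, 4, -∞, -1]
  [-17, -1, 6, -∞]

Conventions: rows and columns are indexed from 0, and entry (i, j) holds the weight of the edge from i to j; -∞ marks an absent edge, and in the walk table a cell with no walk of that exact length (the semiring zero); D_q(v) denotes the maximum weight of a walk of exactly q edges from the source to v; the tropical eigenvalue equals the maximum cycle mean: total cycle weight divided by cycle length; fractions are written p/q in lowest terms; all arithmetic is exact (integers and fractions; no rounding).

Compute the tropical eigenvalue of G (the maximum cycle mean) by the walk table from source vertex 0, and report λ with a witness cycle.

q=0: [0, -∞, -∞, -∞]
q=1: [-9, -6, -19, 6]
q=2: [-3, 5, 12, 3]
q=3: [8, 16, 9, 14]
q=4: [19, 13, 20, 25]
Optimal cycle mean attained by: cycle 1->3->2->1, total 9 + 6 + 4, length 3.
Answer: λ = 19/3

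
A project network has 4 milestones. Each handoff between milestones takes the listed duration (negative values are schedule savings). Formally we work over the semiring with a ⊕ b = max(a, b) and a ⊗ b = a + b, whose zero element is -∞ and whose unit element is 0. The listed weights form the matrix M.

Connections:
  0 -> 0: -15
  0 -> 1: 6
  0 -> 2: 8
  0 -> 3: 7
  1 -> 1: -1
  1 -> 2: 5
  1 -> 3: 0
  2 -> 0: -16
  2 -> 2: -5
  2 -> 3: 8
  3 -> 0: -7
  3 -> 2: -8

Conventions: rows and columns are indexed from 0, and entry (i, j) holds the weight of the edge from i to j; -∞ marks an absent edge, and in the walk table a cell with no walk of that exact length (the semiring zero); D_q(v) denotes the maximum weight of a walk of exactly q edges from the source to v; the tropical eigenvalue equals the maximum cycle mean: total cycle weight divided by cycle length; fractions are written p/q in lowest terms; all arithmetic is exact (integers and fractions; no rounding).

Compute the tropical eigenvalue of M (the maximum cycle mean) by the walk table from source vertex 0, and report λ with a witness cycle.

q=0: [0, -∞, -∞, -∞]
q=1: [-15, 6, 8, 7]
q=2: [0, 5, 11, 16]
q=3: [9, 6, 10, 19]
q=4: [12, 15, 17, 18]
Optimal cycle mean attained by: cycle 0->1->2->3->0, total 6 + 5 + 8 + (-7), length 4.
Answer: λ = 3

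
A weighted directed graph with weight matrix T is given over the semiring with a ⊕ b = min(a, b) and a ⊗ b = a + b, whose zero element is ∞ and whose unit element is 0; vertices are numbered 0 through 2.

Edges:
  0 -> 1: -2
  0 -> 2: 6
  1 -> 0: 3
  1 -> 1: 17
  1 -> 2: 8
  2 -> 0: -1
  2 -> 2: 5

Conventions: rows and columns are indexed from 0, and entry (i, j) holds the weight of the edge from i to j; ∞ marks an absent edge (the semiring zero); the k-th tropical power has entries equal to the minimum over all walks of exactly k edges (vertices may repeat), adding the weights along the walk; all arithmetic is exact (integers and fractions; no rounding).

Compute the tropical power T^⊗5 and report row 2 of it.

T^⊗2:
  [1, 15, 6]
  [7, 1, 9]
  [4, -3, 5]
T^⊗3:
  [5, -1, 7]
  [4, 5, 9]
  [0, 2, 5]
T^⊗4:
  [2, 3, 7]
  [8, 2, 10]
  [4, -2, 6]
T^⊗5:
  [6, 0, 8]
  [5, 6, 10]
  [1, 2, 6]
Answer: row 2 of T^⊗5 = [1, 2, 6]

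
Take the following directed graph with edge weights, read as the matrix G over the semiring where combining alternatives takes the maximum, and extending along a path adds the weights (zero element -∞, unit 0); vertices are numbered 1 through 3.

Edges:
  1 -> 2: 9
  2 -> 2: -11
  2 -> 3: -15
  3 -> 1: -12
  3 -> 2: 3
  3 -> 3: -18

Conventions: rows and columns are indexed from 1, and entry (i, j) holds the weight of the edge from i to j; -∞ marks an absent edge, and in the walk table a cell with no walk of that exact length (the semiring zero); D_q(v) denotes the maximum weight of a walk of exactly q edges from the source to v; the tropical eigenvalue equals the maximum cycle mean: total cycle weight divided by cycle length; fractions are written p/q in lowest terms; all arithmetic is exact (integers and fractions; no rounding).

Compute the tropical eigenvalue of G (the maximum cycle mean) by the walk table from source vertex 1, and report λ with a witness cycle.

q=0: [0, -∞, -∞]
q=1: [-∞, 9, -∞]
q=2: [-∞, -2, -6]
q=3: [-18, -3, -17]
Optimal cycle mean attained by: cycle 1->2->3->1, total 9 + (-15) + (-12), length 3.
Answer: λ = -6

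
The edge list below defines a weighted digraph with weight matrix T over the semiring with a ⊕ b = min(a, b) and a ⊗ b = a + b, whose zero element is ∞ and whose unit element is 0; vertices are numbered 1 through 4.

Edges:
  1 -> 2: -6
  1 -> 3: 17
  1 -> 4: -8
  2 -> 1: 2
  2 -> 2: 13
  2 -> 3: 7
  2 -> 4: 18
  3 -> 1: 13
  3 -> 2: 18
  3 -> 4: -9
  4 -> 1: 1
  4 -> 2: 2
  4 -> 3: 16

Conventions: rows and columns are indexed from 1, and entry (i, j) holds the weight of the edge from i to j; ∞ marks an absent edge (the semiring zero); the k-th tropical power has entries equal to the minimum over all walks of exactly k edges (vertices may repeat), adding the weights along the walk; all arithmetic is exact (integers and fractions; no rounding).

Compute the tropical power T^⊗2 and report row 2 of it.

T^⊗2:
  [-7, -6, 1, 8]
  [15, -4, 19, -6]
  [-8, -7, 7, 5]
  [4, -5, 9, -7]
Answer: row 2 of T^⊗2 = [15, -4, 19, -6]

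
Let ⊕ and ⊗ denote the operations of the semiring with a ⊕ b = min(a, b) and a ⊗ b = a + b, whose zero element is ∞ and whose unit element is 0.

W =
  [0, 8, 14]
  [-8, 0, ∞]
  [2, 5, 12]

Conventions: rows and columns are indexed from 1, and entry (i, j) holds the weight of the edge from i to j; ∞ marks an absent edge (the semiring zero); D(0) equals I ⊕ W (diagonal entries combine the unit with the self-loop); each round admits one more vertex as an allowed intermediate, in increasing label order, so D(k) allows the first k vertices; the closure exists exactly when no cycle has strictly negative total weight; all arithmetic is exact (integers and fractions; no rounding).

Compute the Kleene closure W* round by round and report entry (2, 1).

D(0):
  [0, 8, 14]
  [-8, 0, ∞]
  [2, 5, 0]
D(1):
  [0, 8, 14]
  [-8, 0, 6]
  [2, 5, 0]
D(2):
  [0, 8, 14]
  [-8, 0, 6]
  [-3, 5, 0]
D(3):
  [0, 8, 14]
  [-8, 0, 6]
  [-3, 5, 0]
Answer: W*[2][1] = -8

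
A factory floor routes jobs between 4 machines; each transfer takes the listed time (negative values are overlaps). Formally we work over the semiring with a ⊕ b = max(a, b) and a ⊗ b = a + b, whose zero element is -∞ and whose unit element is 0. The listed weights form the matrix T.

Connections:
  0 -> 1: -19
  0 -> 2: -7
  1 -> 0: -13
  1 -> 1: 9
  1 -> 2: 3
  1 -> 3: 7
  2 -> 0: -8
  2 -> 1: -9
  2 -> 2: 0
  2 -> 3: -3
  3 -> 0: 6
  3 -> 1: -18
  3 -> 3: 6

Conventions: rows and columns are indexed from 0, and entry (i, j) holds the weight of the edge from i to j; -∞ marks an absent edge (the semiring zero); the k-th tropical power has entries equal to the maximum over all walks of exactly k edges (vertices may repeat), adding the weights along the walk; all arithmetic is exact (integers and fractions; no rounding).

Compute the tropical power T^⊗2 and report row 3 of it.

T^⊗2:
  [-15, -10, -7, -10]
  [13, 18, 12, 16]
  [3, 0, 0, 3]
  [12, -9, -1, 12]
Answer: row 3 of T^⊗2 = [12, -9, -1, 12]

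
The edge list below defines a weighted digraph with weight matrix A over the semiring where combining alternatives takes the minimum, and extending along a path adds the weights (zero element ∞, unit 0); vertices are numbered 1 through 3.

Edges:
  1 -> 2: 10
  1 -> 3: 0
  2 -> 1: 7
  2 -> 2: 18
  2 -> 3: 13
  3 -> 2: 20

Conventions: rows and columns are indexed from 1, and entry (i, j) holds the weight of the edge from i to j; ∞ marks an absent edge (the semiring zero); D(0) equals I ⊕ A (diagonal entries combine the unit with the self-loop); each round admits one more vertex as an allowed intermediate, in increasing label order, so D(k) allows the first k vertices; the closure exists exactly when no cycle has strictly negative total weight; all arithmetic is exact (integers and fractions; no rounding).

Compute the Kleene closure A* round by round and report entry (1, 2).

D(0):
  [0, 10, 0]
  [7, 0, 13]
  [∞, 20, 0]
D(1):
  [0, 10, 0]
  [7, 0, 7]
  [∞, 20, 0]
D(2):
  [0, 10, 0]
  [7, 0, 7]
  [27, 20, 0]
D(3):
  [0, 10, 0]
  [7, 0, 7]
  [27, 20, 0]
Answer: A*[1][2] = 10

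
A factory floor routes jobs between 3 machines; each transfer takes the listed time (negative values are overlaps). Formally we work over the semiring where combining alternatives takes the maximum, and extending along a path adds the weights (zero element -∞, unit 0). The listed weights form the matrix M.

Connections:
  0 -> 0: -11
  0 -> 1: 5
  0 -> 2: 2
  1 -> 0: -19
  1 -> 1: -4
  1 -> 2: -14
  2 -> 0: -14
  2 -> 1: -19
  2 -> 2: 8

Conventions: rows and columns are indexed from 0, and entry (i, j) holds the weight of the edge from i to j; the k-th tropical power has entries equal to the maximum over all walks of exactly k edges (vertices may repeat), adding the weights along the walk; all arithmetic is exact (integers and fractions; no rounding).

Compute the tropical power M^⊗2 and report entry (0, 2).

M^⊗2:
  [-12, 1, 10]
  [-23, -8, -6]
  [-6, -9, 16]
Key observation: the optimum is the walk 0->2->2, with weight 2 + 8 = 10.
Optimal value attained by: walk 0->2->2.
Answer: (M^⊗2)[0][2] = 10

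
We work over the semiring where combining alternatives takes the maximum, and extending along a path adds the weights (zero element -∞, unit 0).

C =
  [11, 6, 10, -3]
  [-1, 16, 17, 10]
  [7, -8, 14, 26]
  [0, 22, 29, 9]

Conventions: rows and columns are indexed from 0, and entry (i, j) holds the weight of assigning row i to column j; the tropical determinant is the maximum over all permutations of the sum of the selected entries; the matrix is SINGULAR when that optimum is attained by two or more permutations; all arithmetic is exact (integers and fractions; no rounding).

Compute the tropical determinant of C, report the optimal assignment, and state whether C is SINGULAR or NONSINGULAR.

σ = (0, 1, 2, 3): 11 + 16 + 14 + 9 = 50
σ = (0, 1, 3, 2): 11 + 16 + 26 + 29 = 82
σ = (0, 2, 1, 3): 11 + 17 + (-8) + 9 = 29
σ = (0, 2, 3, 1): 11 + 17 + 26 + 22 = 76
σ = (0, 3, 1, 2): 11 + 10 + (-8) + 29 = 42
σ = (0, 3, 2, 1): 11 + 10 + 14 + 22 = 57
σ = (1, 0, 2, 3): 6 + (-1) + 14 + 9 = 28
σ = (1, 0, 3, 2): 6 + (-1) + 26 + 29 = 60
σ = (1, 2, 0, 3): 6 + 17 + 7 + 9 = 39
σ = (1, 2, 3, 0): 6 + 17 + 26 + 0 = 49
σ = (1, 3, 0, 2): 6 + 10 + 7 + 29 = 52
σ = (1, 3, 2, 0): 6 + 10 + 14 + 0 = 30
σ = (2, 0, 1, 3): 10 + (-1) + (-8) + 9 = 10
σ = (2, 0, 3, 1): 10 + (-1) + 26 + 22 = 57
σ = (2, 1, 0, 3): 10 + 16 + 7 + 9 = 42
σ = (2, 1, 3, 0): 10 + 16 + 26 + 0 = 52
σ = (2, 3, 0, 1): 10 + 10 + 7 + 22 = 49
σ = (2, 3, 1, 0): 10 + 10 + (-8) + 0 = 12
σ = (3, 0, 1, 2): (-3) + (-1) + (-8) + 29 = 17
σ = (3, 0, 2, 1): (-3) + (-1) + 14 + 22 = 32
σ = (3, 1, 0, 2): (-3) + 16 + 7 + 29 = 49
σ = (3, 1, 2, 0): (-3) + 16 + 14 + 0 = 27
σ = (3, 2, 0, 1): (-3) + 17 + 7 + 22 = 43
σ = (3, 2, 1, 0): (-3) + 17 + (-8) + 0 = 6
Optimal value attained by: σ = (0, 1, 3, 2).
Answer: det⊕(C) = 82; verdict: NONSINGULAR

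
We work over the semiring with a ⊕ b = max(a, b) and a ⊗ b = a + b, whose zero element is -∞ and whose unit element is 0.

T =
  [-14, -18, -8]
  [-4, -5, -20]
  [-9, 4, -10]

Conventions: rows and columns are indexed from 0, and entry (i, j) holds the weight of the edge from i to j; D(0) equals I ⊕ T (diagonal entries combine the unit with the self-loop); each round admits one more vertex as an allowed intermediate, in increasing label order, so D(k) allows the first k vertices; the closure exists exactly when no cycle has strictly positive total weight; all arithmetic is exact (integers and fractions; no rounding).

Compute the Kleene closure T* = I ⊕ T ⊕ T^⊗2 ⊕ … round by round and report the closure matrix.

D(0):
  [0, -18, -8]
  [-4, 0, -20]
  [-9, 4, 0]
D(1):
  [0, -18, -8]
  [-4, 0, -12]
  [-9, 4, 0]
D(2):
  [0, -18, -8]
  [-4, 0, -12]
  [0, 4, 0]
D(3):
  [0, -4, -8]
  [-4, 0, -12]
  [0, 4, 0]
Answer: T* = [[0, -4, -8], [-4, 0, -12], [0, 4, 0]]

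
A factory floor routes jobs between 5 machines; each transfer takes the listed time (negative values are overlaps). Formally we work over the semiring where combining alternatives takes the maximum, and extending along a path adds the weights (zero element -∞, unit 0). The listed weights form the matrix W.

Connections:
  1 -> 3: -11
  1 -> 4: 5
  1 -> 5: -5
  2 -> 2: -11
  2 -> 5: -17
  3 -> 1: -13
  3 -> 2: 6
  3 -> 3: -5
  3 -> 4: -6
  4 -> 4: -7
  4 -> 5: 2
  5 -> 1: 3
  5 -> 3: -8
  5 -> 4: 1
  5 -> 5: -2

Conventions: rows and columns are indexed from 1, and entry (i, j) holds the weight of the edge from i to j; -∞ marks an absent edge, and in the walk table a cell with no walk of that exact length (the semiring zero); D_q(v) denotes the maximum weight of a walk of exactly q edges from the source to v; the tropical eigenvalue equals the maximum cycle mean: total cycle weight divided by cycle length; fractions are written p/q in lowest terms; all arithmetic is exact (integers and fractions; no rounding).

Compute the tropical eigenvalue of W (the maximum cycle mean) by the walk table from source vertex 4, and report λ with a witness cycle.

q=0: [-∞, -∞, -∞, 0, -∞]
q=1: [-∞, -∞, -∞, -7, 2]
q=2: [5, -∞, -6, 3, 0]
q=3: [3, 0, -6, 10, 5]
q=4: [8, 0, -3, 8, 12]
q=5: [15, 3, 4, 13, 10]
Optimal cycle mean attained by: cycle 1->4->5->1, total 5 + 2 + 3, length 3.
Answer: λ = 10/3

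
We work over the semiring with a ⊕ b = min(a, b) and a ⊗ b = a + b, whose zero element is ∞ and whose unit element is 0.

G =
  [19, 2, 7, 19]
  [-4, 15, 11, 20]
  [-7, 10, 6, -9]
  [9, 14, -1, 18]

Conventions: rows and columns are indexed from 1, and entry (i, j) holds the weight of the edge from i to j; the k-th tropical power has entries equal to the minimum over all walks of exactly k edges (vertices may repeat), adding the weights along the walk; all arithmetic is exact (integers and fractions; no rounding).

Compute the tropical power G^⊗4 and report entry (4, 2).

G^⊗2:
  [-2, 17, 13, -2]
  [4, -2, 3, 2]
  [-1, -5, -10, -3]
  [-8, 9, 5, -10]
G^⊗3:
  [6, 0, -3, 4]
  [-6, 6, 1, -6]
  [-17, 0, -4, -19]
  [-2, -6, -11, -4]
G^⊗4:
  [-10, 7, 3, -12]
  [-6, -4, -7, -8]
  [-11, -15, -20, -13]
  [-18, -1, -5, -20]
Key observation: the optimum is the walk 4->3->4->3->2, with weight (-1) + (-9) + (-1) + 10 = -1.
Optimal value attained by: walk 4->3->4->3->2.
Answer: (G^⊗4)[4][2] = -1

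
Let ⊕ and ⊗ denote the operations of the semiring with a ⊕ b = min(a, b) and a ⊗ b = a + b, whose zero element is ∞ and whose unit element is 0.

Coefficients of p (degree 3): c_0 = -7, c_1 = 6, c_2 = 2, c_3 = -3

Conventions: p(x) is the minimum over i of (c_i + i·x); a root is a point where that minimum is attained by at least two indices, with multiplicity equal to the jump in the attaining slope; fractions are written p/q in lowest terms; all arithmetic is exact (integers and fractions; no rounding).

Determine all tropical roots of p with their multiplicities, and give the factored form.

hull edge (i=0, c=-7) to (i=3, c=-3): slope 4/3, span 3
Factored form: p(x) = -3 ⊗ (x ⊕ (-4/3)) ⊗ (x ⊕ (-4/3)) ⊗ (x ⊕ (-4/3))
Answer: roots = -4/3 (mult 3)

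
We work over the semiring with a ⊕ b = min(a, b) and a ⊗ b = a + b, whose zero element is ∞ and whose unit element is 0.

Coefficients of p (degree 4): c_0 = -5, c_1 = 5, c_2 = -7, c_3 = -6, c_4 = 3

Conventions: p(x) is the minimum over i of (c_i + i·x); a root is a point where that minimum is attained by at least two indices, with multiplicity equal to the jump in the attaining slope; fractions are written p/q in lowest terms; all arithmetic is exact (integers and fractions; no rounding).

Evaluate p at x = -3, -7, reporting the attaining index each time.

p(-3) = min(-5+0·(-3)=-5, 5+1·(-3)=2, -7+2·(-3)=-13, -6+3·(-3)=-15, 3+4·(-3)=-9) = -15 (attained by i=3)
p(-7) = min(-5+0·(-7)=-5, 5+1·(-7)=-2, -7+2·(-7)=-21, -6+3·(-7)=-27, 3+4·(-7)=-25) = -27 (attained by i=3)
Answer: p(-3) = -15; p(-7) = -27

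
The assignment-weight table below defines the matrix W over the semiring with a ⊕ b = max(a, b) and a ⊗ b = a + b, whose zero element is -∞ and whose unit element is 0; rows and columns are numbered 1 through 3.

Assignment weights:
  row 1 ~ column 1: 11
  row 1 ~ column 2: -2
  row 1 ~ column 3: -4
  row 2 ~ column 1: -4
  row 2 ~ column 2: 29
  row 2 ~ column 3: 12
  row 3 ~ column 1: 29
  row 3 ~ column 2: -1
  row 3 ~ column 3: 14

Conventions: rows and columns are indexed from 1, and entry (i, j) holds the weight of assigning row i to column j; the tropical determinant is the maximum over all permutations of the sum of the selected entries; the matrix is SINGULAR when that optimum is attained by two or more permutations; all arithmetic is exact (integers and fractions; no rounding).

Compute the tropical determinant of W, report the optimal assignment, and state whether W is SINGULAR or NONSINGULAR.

σ = (1, 2, 3): 11 + 29 + 14 = 54
σ = (1, 3, 2): 11 + 12 + (-1) = 22
σ = (2, 1, 3): (-2) + (-4) + 14 = 8
σ = (2, 3, 1): (-2) + 12 + 29 = 39
σ = (3, 1, 2): (-4) + (-4) + (-1) = -9
σ = (3, 2, 1): (-4) + 29 + 29 = 54
Optimal value attained by: σ = (1, 2, 3).
Answer: det⊕(W) = 54; verdict: SINGULAR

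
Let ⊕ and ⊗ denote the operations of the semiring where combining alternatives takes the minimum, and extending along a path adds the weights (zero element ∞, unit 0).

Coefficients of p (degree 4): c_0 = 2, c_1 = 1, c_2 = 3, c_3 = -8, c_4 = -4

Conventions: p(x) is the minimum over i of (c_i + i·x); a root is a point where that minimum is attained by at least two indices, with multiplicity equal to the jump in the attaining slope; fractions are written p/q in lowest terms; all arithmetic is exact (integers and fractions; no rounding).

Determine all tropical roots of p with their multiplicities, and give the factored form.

hull edge (i=0, c=2) to (i=3, c=-8): slope -10/3, span 3
hull edge (i=3, c=-8) to (i=4, c=-4): slope 4, span 1
Factored form: p(x) = -4 ⊗ (x ⊕ (-4)) ⊗ (x ⊕ 10/3) ⊗ (x ⊕ 10/3) ⊗ (x ⊕ 10/3)
Answer: roots = -4 (mult 1), 10/3 (mult 3)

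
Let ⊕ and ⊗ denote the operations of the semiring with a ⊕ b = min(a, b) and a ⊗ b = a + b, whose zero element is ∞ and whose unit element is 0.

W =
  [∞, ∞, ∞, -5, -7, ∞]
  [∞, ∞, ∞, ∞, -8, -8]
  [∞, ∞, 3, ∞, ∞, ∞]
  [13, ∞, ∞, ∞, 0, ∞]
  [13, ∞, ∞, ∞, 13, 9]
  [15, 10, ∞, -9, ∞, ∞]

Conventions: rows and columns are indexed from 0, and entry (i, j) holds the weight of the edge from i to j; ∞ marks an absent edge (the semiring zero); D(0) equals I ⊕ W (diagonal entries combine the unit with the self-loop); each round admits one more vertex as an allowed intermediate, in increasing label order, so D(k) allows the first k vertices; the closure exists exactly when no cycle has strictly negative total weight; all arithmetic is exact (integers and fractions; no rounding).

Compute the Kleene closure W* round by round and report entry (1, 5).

D(0):
  [0, ∞, ∞, -5, -7, ∞]
  [∞, 0, ∞, ∞, -8, -8]
  [∞, ∞, 0, ∞, ∞, ∞]
  [13, ∞, ∞, 0, 0, ∞]
  [13, ∞, ∞, ∞, 0, 9]
  [15, 10, ∞, -9, ∞, 0]
D(1):
  [0, ∞, ∞, -5, -7, ∞]
  [∞, 0, ∞, ∞, -8, -8]
  [∞, ∞, 0, ∞, ∞, ∞]
  [13, ∞, ∞, 0, 0, ∞]
  [13, ∞, ∞, 8, 0, 9]
  [15, 10, ∞, -9, 8, 0]
D(2):
  [0, ∞, ∞, -5, -7, ∞]
  [∞, 0, ∞, ∞, -8, -8]
  [∞, ∞, 0, ∞, ∞, ∞]
  [13, ∞, ∞, 0, 0, ∞]
  [13, ∞, ∞, 8, 0, 9]
  [15, 10, ∞, -9, 2, 0]
D(3):
  [0, ∞, ∞, -5, -7, ∞]
  [∞, 0, ∞, ∞, -8, -8]
  [∞, ∞, 0, ∞, ∞, ∞]
  [13, ∞, ∞, 0, 0, ∞]
  [13, ∞, ∞, 8, 0, 9]
  [15, 10, ∞, -9, 2, 0]
D(4):
  [0, ∞, ∞, -5, -7, ∞]
  [∞, 0, ∞, ∞, -8, -8]
  [∞, ∞, 0, ∞, ∞, ∞]
  [13, ∞, ∞, 0, 0, ∞]
  [13, ∞, ∞, 8, 0, 9]
  [4, 10, ∞, -9, -9, 0]
D(5):
  [0, ∞, ∞, -5, -7, 2]
  [5, 0, ∞, 0, -8, -8]
  [∞, ∞, 0, ∞, ∞, ∞]
  [13, ∞, ∞, 0, 0, 9]
  [13, ∞, ∞, 8, 0, 9]
  [4, 10, ∞, -9, -9, 0]
D(6):
  [0, 12, ∞, -7, -7, 2]
  [-4, 0, ∞, -17, -17, -8]
  [∞, ∞, 0, ∞, ∞, ∞]
  [13, 19, ∞, 0, 0, 9]
  [13, 19, ∞, 0, 0, 9]
  [4, 10, ∞, -9, -9, 0]
Answer: W*[1][5] = -8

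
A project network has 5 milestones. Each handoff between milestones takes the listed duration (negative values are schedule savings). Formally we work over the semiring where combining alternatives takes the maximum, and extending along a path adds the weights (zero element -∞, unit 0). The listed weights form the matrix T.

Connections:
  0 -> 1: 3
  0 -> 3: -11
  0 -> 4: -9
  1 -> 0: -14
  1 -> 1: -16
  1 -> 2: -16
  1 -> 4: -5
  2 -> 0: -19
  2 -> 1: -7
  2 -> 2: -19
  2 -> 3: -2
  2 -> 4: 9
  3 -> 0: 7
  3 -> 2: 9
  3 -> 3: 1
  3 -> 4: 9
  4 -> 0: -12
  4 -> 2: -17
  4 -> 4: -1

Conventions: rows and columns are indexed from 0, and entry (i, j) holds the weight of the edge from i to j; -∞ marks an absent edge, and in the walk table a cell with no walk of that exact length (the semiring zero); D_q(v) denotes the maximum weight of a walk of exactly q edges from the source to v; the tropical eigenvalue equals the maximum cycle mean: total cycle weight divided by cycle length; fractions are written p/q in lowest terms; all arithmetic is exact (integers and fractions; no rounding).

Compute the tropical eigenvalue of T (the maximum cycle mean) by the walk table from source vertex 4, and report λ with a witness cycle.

q=0: [-∞, -∞, -∞, -∞, 0]
q=1: [-12, -∞, -17, -∞, -1]
q=2: [-13, -9, -18, -19, -2]
q=3: [-12, -10, -10, -18, -3]
q=4: [-11, -9, -9, -12, -1]
q=5: [-5, -8, -3, -11, 0]
Optimal cycle mean attained by: cycle 2->3->2, total (-2) + 9, length 2.
Answer: λ = 7/2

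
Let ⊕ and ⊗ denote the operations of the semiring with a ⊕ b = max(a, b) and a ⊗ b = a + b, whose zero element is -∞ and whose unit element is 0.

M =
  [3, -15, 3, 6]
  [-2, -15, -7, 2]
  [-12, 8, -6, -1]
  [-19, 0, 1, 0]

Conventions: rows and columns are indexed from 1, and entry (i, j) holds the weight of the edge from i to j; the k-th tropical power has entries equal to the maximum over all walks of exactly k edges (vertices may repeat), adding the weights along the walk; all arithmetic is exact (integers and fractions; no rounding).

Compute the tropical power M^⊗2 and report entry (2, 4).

M^⊗2:
  [6, 11, 7, 9]
  [1, 2, 3, 4]
  [6, 2, 1, 10]
  [-2, 9, 1, 2]
Key observation: the optimum is the walk 2->1->4, with weight (-2) + 6 = 4.
Optimal value attained by: walk 2->1->4.
Answer: (M^⊗2)[2][4] = 4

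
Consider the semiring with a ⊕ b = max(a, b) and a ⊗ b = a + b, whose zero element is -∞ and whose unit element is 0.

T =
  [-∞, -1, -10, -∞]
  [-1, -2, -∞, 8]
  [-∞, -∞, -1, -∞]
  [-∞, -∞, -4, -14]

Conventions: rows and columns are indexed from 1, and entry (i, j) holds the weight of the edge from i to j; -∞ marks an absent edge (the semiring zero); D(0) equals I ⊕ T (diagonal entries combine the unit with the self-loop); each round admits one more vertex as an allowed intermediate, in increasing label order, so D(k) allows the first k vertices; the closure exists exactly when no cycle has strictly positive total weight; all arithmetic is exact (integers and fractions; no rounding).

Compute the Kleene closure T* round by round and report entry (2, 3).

D(0):
  [0, -1, -10, -∞]
  [-1, 0, -∞, 8]
  [-∞, -∞, 0, -∞]
  [-∞, -∞, -4, 0]
D(1):
  [0, -1, -10, -∞]
  [-1, 0, -11, 8]
  [-∞, -∞, 0, -∞]
  [-∞, -∞, -4, 0]
D(2):
  [0, -1, -10, 7]
  [-1, 0, -11, 8]
  [-∞, -∞, 0, -∞]
  [-∞, -∞, -4, 0]
D(3):
  [0, -1, -10, 7]
  [-1, 0, -11, 8]
  [-∞, -∞, 0, -∞]
  [-∞, -∞, -4, 0]
D(4):
  [0, -1, 3, 7]
  [-1, 0, 4, 8]
  [-∞, -∞, 0, -∞]
  [-∞, -∞, -4, 0]
Answer: T*[2][3] = 4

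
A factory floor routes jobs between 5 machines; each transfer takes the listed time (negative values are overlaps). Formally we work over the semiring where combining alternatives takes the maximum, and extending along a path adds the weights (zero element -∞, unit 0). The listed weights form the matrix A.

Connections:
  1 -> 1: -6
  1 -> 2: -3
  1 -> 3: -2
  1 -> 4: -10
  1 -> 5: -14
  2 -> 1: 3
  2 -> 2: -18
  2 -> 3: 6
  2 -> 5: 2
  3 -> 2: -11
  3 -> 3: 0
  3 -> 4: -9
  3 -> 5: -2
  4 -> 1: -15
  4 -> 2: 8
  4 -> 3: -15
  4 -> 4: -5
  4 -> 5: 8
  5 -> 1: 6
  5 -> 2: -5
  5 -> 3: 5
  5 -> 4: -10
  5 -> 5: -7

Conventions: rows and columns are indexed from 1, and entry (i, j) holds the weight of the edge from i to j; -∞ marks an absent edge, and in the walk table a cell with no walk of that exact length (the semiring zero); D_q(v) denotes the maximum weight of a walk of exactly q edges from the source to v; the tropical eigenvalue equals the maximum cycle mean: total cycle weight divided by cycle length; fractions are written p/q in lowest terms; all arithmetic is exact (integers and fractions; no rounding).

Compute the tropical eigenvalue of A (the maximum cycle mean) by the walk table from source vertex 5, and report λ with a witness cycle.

q=0: [-∞, -∞, -∞, -∞, 0]
q=1: [6, -5, 5, -10, -7]
q=2: [0, 3, 5, -4, 3]
q=3: [9, 4, 9, -4, 5]
q=4: [11, 6, 10, 0, 7]
q=5: [13, 8, 12, 1, 8]
Optimal cycle mean attained by: cycle 1->2->3->5->1, total (-3) + 6 + (-2) + 6, length 4.
Answer: λ = 7/4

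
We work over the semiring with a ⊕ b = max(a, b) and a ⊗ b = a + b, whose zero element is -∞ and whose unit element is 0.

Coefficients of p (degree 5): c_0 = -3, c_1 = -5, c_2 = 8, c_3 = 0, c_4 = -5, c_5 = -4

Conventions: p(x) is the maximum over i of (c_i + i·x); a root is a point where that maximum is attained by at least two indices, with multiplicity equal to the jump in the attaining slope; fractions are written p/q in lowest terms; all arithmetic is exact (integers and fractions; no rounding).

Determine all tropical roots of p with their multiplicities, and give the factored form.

hull edge (i=0, c=-3) to (i=2, c=8): slope 11/2, span 2
hull edge (i=2, c=8) to (i=5, c=-4): slope -4, span 3
Factored form: p(x) = -4 ⊗ (x ⊕ (-11/2)) ⊗ (x ⊕ (-11/2)) ⊗ (x ⊕ 4) ⊗ (x ⊕ 4) ⊗ (x ⊕ 4)
Answer: roots = -11/2 (mult 2), 4 (mult 3)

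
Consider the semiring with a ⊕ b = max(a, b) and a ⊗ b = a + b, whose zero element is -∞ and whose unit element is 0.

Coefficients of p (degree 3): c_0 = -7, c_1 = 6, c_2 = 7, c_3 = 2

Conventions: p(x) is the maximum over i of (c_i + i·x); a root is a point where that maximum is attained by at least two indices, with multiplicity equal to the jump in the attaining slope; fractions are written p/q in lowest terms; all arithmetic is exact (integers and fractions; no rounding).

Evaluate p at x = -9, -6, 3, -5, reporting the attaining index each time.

p(-9) = max(-7+0·(-9)=-7, 6+1·(-9)=-3, 7+2·(-9)=-11, 2+3·(-9)=-25) = -3 (attained by i=1)
p(-6) = max(-7+0·(-6)=-7, 6+1·(-6)=0, 7+2·(-6)=-5, 2+3·(-6)=-16) = 0 (attained by i=1)
p(3) = max(-7+0·3=-7, 6+1·3=9, 7+2·3=13, 2+3·3=11) = 13 (attained by i=2)
p(-5) = max(-7+0·(-5)=-7, 6+1·(-5)=1, 7+2·(-5)=-3, 2+3·(-5)=-13) = 1 (attained by i=1)
Answer: p(-9) = -3; p(-6) = 0; p(3) = 13; p(-5) = 1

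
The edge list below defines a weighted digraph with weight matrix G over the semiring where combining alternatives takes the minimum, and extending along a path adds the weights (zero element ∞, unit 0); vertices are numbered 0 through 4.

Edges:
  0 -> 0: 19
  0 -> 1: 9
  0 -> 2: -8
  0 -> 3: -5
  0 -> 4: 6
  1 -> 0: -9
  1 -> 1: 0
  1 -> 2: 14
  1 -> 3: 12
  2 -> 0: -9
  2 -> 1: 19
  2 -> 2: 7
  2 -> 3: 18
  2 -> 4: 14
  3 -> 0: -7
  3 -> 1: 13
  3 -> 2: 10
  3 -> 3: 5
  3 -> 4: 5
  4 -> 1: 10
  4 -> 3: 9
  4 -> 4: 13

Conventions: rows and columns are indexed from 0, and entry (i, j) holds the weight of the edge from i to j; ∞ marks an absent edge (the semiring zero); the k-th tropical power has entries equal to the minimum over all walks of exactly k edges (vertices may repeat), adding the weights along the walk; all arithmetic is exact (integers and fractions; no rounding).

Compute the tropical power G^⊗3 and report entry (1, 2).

G^⊗2:
  [-17, 8, -1, 0, 0]
  [-9, 0, -17, -14, -3]
  [-2, 0, -17, -14, -3]
  [-2, 2, -15, -12, -1]
  [1, 10, 19, 14, 14]
G^⊗3:
  [-10, -8, -25, -22, -11]
  [-26, -1, -17, -14, -9]
  [-26, -1, -10, -9, -9]
  [-24, 1, -10, -7, -7]
  [1, 10, -7, -4, 7]
Key observation: the optimum is the walk 1->1->0->2, with weight 0 + (-9) + (-8) = -17.
Optimal value attained by: walk 1->1->0->2.
Answer: (G^⊗3)[1][2] = -17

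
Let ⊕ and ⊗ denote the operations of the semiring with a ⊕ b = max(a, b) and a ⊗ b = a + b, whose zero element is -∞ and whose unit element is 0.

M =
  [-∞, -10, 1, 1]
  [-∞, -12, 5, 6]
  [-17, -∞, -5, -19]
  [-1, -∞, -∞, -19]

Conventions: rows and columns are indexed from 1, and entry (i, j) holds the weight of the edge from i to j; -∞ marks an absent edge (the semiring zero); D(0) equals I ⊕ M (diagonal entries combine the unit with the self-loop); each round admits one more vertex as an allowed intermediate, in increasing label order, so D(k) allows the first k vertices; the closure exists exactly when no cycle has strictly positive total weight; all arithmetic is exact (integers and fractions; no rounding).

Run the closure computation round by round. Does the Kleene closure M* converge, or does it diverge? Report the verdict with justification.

D(0):
  [0, -10, 1, 1]
  [-∞, 0, 5, 6]
  [-17, -∞, 0, -19]
  [-1, -∞, -∞, 0]
D(1):
  [0, -10, 1, 1]
  [-∞, 0, 5, 6]
  [-17, -27, 0, -16]
  [-1, -11, 0, 0]
D(2):
  [0, -10, 1, 1]
  [-∞, 0, 5, 6]
  [-17, -27, 0, -16]
  [-1, -11, 0, 0]
D(3):
  [0, -10, 1, 1]
  [-12, 0, 5, 6]
  [-17, -27, 0, -16]
  [-1, -11, 0, 0]
D(4):
  [0, -10, 1, 1]
  [5, 0, 6, 6]
  [-17, -27, 0, -16]
  [-1, -11, 0, 0]
Key observation: every diagonal entry stays at the unit through all rounds, so no improving cycle exists.
Answer: CONVERGES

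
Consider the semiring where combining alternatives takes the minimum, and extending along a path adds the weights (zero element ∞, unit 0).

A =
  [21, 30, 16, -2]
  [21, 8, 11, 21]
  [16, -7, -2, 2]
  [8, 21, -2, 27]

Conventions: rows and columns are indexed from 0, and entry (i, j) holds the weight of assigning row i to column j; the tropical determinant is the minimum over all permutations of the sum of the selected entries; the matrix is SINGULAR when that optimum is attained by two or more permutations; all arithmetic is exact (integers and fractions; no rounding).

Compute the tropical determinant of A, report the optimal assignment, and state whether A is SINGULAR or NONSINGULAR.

σ = (0, 1, 2, 3): 21 + 8 + (-2) + 27 = 54
σ = (0, 1, 3, 2): 21 + 8 + 2 + (-2) = 29
σ = (0, 2, 1, 3): 21 + 11 + (-7) + 27 = 52
σ = (0, 2, 3, 1): 21 + 11 + 2 + 21 = 55
σ = (0, 3, 1, 2): 21 + 21 + (-7) + (-2) = 33
σ = (0, 3, 2, 1): 21 + 21 + (-2) + 21 = 61
σ = (1, 0, 2, 3): 30 + 21 + (-2) + 27 = 76
σ = (1, 0, 3, 2): 30 + 21 + 2 + (-2) = 51
σ = (1, 2, 0, 3): 30 + 11 + 16 + 27 = 84
σ = (1, 2, 3, 0): 30 + 11 + 2 + 8 = 51
σ = (1, 3, 0, 2): 30 + 21 + 16 + (-2) = 65
σ = (1, 3, 2, 0): 30 + 21 + (-2) + 8 = 57
σ = (2, 0, 1, 3): 16 + 21 + (-7) + 27 = 57
σ = (2, 0, 3, 1): 16 + 21 + 2 + 21 = 60
σ = (2, 1, 0, 3): 16 + 8 + 16 + 27 = 67
σ = (2, 1, 3, 0): 16 + 8 + 2 + 8 = 34
σ = (2, 3, 0, 1): 16 + 21 + 16 + 21 = 74
σ = (2, 3, 1, 0): 16 + 21 + (-7) + 8 = 38
σ = (3, 0, 1, 2): (-2) + 21 + (-7) + (-2) = 10
σ = (3, 0, 2, 1): (-2) + 21 + (-2) + 21 = 38
σ = (3, 1, 0, 2): (-2) + 8 + 16 + (-2) = 20
σ = (3, 1, 2, 0): (-2) + 8 + (-2) + 8 = 12
σ = (3, 2, 0, 1): (-2) + 11 + 16 + 21 = 46
σ = (3, 2, 1, 0): (-2) + 11 + (-7) + 8 = 10
Optimal value attained by: σ = (3, 0, 1, 2).
Answer: det⊕(A) = 10; verdict: SINGULAR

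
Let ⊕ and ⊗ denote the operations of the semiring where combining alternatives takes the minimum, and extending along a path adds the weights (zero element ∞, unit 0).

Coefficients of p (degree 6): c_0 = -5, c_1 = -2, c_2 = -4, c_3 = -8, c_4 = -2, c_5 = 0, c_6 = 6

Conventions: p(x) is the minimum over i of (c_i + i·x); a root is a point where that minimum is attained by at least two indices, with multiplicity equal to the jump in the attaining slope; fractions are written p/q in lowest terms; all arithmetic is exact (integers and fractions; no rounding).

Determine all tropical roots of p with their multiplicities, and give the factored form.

hull edge (i=0, c=-5) to (i=3, c=-8): slope -1, span 3
hull edge (i=3, c=-8) to (i=5, c=0): slope 4, span 2
hull edge (i=5, c=0) to (i=6, c=6): slope 6, span 1
Factored form: p(x) = 6 ⊗ (x ⊕ (-6)) ⊗ (x ⊕ (-4)) ⊗ (x ⊕ (-4)) ⊗ (x ⊕ 1) ⊗ (x ⊕ 1) ⊗ (x ⊕ 1)
Answer: roots = -6 (mult 1), -4 (mult 2), 1 (mult 3)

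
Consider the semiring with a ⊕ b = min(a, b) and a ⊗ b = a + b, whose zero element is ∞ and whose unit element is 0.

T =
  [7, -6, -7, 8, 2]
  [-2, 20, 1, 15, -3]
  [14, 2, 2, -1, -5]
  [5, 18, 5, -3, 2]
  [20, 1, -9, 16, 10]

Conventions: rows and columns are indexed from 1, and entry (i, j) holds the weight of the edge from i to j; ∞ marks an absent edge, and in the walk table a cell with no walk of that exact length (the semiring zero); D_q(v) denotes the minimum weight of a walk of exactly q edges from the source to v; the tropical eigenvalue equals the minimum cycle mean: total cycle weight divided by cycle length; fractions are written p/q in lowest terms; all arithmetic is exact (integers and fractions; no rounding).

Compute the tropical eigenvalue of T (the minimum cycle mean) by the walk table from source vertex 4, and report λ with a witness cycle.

q=0: [∞, ∞, ∞, 0, ∞]
q=1: [5, 18, 5, -3, 2]
q=2: [2, -1, -7, -6, -1]
q=3: [-3, -5, -10, -9, -12]
q=4: [-7, -11, -21, -12, -15]
q=5: [-13, -19, -24, -22, -26]
Optimal cycle mean attained by: cycle 3->5->3, total (-5) + (-9), length 2.
Answer: λ = -7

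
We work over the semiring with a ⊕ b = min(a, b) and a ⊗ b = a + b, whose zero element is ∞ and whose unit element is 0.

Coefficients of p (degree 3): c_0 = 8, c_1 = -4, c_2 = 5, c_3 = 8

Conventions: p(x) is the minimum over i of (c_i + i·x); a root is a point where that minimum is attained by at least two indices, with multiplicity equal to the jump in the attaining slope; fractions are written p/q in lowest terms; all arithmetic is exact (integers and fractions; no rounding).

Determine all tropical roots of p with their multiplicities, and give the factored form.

hull edge (i=0, c=8) to (i=1, c=-4): slope -12, span 1
hull edge (i=1, c=-4) to (i=3, c=8): slope 6, span 2
Factored form: p(x) = 8 ⊗ (x ⊕ (-6)) ⊗ (x ⊕ (-6)) ⊗ (x ⊕ 12)
Answer: roots = -6 (mult 2), 12 (mult 1)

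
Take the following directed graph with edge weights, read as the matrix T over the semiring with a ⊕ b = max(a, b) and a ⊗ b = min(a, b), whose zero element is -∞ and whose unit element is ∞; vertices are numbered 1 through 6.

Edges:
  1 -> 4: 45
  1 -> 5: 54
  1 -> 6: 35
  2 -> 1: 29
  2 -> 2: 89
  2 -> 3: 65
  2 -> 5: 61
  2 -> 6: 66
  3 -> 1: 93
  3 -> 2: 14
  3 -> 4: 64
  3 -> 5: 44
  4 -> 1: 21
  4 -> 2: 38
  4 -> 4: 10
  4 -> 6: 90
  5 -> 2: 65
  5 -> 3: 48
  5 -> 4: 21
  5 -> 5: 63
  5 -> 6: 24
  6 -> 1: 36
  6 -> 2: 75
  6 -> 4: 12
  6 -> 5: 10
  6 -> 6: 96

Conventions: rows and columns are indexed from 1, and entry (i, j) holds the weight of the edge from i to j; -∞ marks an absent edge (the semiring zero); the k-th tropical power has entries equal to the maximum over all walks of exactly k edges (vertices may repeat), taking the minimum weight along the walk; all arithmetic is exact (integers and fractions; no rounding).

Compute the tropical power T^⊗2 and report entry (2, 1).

T^⊗2:
  [35, 54, 48, 21, 54, 45]
  [65, 89, 65, 64, 61, 66]
  [21, 44, 44, 45, 54, 64]
  [36, 75, 38, 21, 38, 90]
  [48, 65, 65, 48, 63, 65]
  [36, 75, 65, 36, 61, 96]
Key observation: the optimum is the walk 2->3->1, with weight 65 min 93 = 65.
Optimal value attained by: walk 2->3->1.
Answer: (T^⊗2)[2][1] = 65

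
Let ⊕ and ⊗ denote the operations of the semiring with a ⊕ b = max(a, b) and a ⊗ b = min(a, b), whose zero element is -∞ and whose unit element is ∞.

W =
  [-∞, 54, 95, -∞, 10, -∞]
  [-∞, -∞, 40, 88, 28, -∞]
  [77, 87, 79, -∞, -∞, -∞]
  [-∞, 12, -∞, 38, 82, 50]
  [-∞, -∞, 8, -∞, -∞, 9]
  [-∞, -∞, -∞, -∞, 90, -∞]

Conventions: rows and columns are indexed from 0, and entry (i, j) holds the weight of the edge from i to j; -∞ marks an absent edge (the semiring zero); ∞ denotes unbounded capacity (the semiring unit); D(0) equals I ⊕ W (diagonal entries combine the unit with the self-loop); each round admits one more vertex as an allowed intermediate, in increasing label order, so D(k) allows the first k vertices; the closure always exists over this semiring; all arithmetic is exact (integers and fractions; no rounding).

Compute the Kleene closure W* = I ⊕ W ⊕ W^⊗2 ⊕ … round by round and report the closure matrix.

D(0):
  [∞, 54, 95, -∞, 10, -∞]
  [-∞, ∞, 40, 88, 28, -∞]
  [77, 87, ∞, -∞, -∞, -∞]
  [-∞, 12, -∞, ∞, 82, 50]
  [-∞, -∞, 8, -∞, ∞, 9]
  [-∞, -∞, -∞, -∞, 90, ∞]
D(1):
  [∞, 54, 95, -∞, 10, -∞]
  [-∞, ∞, 40, 88, 28, -∞]
  [77, 87, ∞, -∞, 10, -∞]
  [-∞, 12, -∞, ∞, 82, 50]
  [-∞, -∞, 8, -∞, ∞, 9]
  [-∞, -∞, -∞, -∞, 90, ∞]
D(2):
  [∞, 54, 95, 54, 28, -∞]
  [-∞, ∞, 40, 88, 28, -∞]
  [77, 87, ∞, 87, 28, -∞]
  [-∞, 12, 12, ∞, 82, 50]
  [-∞, -∞, 8, -∞, ∞, 9]
  [-∞, -∞, -∞, -∞, 90, ∞]
D(3):
  [∞, 87, 95, 87, 28, -∞]
  [40, ∞, 40, 88, 28, -∞]
  [77, 87, ∞, 87, 28, -∞]
  [12, 12, 12, ∞, 82, 50]
  [8, 8, 8, 8, ∞, 9]
  [-∞, -∞, -∞, -∞, 90, ∞]
D(4):
  [∞, 87, 95, 87, 82, 50]
  [40, ∞, 40, 88, 82, 50]
  [77, 87, ∞, 87, 82, 50]
  [12, 12, 12, ∞, 82, 50]
  [8, 8, 8, 8, ∞, 9]
  [-∞, -∞, -∞, -∞, 90, ∞]
D(5):
  [∞, 87, 95, 87, 82, 50]
  [40, ∞, 40, 88, 82, 50]
  [77, 87, ∞, 87, 82, 50]
  [12, 12, 12, ∞, 82, 50]
  [8, 8, 8, 8, ∞, 9]
  [8, 8, 8, 8, 90, ∞]
D(6):
  [∞, 87, 95, 87, 82, 50]
  [40, ∞, 40, 88, 82, 50]
  [77, 87, ∞, 87, 82, 50]
  [12, 12, 12, ∞, 82, 50]
  [8, 8, 8, 8, ∞, 9]
  [8, 8, 8, 8, 90, ∞]
Answer: W* = [[∞, 87, 95, 87, 82, 50], [40, ∞, 40, 88, 82, 50], [77, 87, ∞, 87, 82, 50], [12, 12, 12, ∞, 82, 50], [8, 8, 8, 8, ∞, 9], [8, 8, 8, 8, 90, ∞]]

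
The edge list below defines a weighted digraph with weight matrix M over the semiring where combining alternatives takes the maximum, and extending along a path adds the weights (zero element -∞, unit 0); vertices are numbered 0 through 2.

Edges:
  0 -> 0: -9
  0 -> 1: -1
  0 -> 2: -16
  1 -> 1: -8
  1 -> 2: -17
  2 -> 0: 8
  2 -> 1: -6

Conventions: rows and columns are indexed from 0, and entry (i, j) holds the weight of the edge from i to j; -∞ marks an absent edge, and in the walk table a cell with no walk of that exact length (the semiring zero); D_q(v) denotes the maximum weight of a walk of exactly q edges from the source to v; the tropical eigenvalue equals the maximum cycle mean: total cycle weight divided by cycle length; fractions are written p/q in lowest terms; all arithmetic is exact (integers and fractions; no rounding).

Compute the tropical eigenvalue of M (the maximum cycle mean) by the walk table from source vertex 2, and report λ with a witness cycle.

q=0: [-∞, -∞, 0]
q=1: [8, -6, -∞]
q=2: [-1, 7, -8]
q=3: [0, -1, -10]
Optimal cycle mean attained by: cycle 0->1->2->0, total (-1) + (-17) + 8, length 3.
Answer: λ = -10/3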